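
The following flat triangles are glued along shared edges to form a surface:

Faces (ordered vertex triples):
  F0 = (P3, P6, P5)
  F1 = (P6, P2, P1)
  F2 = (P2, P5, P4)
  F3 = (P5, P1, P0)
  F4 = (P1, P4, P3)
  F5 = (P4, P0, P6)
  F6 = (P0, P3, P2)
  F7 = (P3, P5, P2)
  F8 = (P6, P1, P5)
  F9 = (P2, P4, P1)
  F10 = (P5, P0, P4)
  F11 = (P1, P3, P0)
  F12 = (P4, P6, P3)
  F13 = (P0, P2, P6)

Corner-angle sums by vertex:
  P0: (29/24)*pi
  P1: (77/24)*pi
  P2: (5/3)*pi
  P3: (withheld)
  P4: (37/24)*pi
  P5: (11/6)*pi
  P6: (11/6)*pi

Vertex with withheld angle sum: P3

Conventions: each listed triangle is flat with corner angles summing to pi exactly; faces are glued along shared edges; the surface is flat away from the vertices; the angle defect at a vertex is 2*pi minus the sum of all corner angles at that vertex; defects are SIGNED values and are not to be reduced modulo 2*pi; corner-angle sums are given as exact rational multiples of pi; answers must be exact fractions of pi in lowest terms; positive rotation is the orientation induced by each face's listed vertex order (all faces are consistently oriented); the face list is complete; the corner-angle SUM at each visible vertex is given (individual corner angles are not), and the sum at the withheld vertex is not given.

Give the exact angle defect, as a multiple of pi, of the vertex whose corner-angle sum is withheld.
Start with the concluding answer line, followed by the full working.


Answer: defect(P3) = (-17/24)*pi

V = 7, E = 21, F = 14; chi = V - E + F = 0
Gauss-Bonnet: total defect = 2*pi*chi = 0; visible defects sum to (17/24)*pi


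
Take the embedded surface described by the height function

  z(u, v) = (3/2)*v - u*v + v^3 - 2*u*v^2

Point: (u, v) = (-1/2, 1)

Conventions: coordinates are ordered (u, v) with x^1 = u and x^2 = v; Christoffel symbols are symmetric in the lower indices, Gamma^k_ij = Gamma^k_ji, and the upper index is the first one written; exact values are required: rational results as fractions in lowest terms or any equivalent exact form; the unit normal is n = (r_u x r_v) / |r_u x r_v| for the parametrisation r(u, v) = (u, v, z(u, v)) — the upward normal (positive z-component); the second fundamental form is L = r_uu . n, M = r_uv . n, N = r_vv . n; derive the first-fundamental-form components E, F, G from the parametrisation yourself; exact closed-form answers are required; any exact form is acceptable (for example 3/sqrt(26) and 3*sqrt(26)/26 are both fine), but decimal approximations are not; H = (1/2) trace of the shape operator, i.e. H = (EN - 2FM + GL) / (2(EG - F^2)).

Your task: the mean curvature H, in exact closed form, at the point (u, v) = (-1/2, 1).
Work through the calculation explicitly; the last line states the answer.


z_u = -3, z_v = 7, z_uu = 0, z_uv = -5, z_vv = 8
E = 10, F = -21, G = 50; answer radicand W^2 = 59
unnormalised second-form numerators: l = 0, m = -5, n = 8; L = l/sqrt(59), and similarly M = m/sqrt(W^2), N = n/sqrt(W^2)
H = (E*n - 2*F*m + G*l) / (2*(EG - F^2)*sqrt(W^2)); E*n - 2*F*m + G*l = -130, EG - F^2 = 59, so H = (-65/59)/sqrt(59)

Answer: H = -65*sqrt(59)/3481


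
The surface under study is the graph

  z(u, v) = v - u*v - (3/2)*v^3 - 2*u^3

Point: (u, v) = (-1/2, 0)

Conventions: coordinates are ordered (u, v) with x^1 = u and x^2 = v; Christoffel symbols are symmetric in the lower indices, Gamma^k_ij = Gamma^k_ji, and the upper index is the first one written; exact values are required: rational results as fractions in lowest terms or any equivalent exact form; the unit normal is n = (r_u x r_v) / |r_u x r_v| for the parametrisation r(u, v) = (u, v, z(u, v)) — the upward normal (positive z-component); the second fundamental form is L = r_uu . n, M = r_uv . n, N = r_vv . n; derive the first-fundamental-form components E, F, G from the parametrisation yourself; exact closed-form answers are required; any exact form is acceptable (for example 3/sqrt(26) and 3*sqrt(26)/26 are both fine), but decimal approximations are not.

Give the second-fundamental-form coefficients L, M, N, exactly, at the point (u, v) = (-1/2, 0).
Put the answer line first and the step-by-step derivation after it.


Answer: L = 6*sqrt(22)/11, M = -sqrt(22)/11, N = 0

z_u = -3/2, z_v = 3/2, z_uu = 6, z_uv = -1, z_vv = 0
E = 13/4, F = -9/4, G = 13/4; answer radicand W^2 = 11/2
unnormalised second-form numerators: l = 6, m = -1, n = 0; L = l/sqrt(11/2), and similarly M = m/sqrt(W^2), N = n/sqrt(W^2)


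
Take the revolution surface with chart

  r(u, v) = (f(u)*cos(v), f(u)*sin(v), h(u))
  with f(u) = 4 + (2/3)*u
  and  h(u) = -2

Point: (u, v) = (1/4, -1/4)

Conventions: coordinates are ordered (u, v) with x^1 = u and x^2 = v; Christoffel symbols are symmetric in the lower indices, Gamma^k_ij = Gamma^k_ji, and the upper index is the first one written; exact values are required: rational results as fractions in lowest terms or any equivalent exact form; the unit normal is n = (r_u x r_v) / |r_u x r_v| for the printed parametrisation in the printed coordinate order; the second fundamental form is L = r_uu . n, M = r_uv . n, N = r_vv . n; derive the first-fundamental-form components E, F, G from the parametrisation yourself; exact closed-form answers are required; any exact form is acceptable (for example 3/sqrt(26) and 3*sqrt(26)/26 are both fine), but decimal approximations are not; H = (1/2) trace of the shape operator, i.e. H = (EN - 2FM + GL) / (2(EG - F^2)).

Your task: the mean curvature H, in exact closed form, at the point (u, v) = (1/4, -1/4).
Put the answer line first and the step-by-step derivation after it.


Answer: H = 0

f = 25/6, f' = 2/3, f'' = 0, h' = 0, h'' = 0
E = 4/9, F = 0, G = 625/36; answer radicand W^2 = 4/9
unnormalised second-form numerators: l = 0, m = 0, n = 0; L = l/sqrt(4/9), and similarly M = m/sqrt(W^2), N = n/sqrt(W^2)
H = (E*n - 2*F*m + G*l) / (2*(EG - F^2)*sqrt(W^2)); E*n - 2*F*m + G*l = 0, EG - F^2 = 625/81, so H = (0)/sqrt(4/9)


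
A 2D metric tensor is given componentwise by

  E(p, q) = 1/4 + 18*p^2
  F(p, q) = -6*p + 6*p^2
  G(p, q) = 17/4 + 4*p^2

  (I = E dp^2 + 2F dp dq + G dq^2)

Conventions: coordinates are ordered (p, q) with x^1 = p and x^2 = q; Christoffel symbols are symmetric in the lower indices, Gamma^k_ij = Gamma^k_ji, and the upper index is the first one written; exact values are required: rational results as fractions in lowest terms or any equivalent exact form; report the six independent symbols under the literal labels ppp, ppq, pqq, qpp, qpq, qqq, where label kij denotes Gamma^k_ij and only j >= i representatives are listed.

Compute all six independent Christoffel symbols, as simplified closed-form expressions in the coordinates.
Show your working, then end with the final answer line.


E = 1/4 + 18*p^2; F = -6*p + 6*p^2; G = 17/4 + 4*p^2
Gamma^k_ij = (1/2) g^{kl} (d_i g_jl + d_j g_il - d_l g_ij), with g^inv = (1/(EG-F^2)) [[G, -F], [-F, E]]
first partials: E_p = 36*p, E_q = 0, F_p = -6 + 12*p, F_q = 0, G_p = 8*p, G_q = 0
D = EG - F^2 = 17/16 + (83/2)*p^2 + 72*p^3 + 36*p^4
expanded: Gamma^p_pp = (G E_p - 2F F_p + F E_q)/(2D), Gamma^p_pq = (G E_q - F G_p)/(2D), Gamma^p_qq = (2G F_q - G G_p - F G_q)/(2D), Gamma^q_pp = (2E F_p - E E_q - F E_p)/(2D), Gamma^q_pq = (E G_p - F E_q)/(2D), Gamma^q_qq = (E G_q - 2F F_q + F G_p)/(2D); substitute and cancel common factors

Answer: Gamma_ppp = (1728*p^2 + 648*p)/(576*p^4 + 1152*p^3 + 664*p^2 + 17), Gamma_ppq = (-384*p^3 + 384*p^2)/(576*p^4 + 1152*p^3 + 664*p^2 + 17), Gamma_pqq = (-256*p^3 - 272*p)/(576*p^4 + 1152*p^3 + 664*p^2 + 17), Gamma_qpp = (1728*p^3 + 48*p - 24)/(576*p^4 + 1152*p^3 + 664*p^2 + 17), Gamma_qpq = (1152*p^3 + 16*p)/(576*p^4 + 1152*p^3 + 664*p^2 + 17), Gamma_qqq = (384*p^3 - 384*p^2)/(576*p^4 + 1152*p^3 + 664*p^2 + 17)


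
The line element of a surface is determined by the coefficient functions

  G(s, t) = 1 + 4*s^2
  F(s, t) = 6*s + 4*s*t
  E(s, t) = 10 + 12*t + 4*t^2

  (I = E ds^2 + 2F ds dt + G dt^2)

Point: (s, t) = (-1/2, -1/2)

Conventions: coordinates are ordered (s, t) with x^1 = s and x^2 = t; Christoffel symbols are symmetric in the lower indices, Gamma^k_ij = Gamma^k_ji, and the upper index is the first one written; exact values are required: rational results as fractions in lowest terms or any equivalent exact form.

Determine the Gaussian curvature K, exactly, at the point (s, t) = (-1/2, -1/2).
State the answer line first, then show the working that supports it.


Answer: K = -1/9

E = 5, F = -2, G = 2, EG - F^2 = 6 at the point
E_s = 0, E_t = 8, F_s = 4, F_t = -2, G_s = -4, G_t = 0
E_tt = 8, F_st = 4, G_ss = 8
K follows from Brioschi's formula, (det M1 - det M2)/(EG - F^2)^2.
M1 = [[-E_tt/2 + F_st - G_ss/2, E_s/2, F_s - E_t/2], [F_t - G_s/2, E, F], [G_t/2, F, G]] = [[-4, 0, 0], [0, 5, -2], [0, -2, 2]]; det M1 = -24
M2 = [[0, E_t/2, G_s/2], [E_t/2, E, F], [G_s/2, F, G]] = [[0, 4, -2], [4, 5, -2], [-2, -2, 2]]; det M2 = -20
det M1 - det M2 = -4; K = -4 / (6)^2 = -1/9


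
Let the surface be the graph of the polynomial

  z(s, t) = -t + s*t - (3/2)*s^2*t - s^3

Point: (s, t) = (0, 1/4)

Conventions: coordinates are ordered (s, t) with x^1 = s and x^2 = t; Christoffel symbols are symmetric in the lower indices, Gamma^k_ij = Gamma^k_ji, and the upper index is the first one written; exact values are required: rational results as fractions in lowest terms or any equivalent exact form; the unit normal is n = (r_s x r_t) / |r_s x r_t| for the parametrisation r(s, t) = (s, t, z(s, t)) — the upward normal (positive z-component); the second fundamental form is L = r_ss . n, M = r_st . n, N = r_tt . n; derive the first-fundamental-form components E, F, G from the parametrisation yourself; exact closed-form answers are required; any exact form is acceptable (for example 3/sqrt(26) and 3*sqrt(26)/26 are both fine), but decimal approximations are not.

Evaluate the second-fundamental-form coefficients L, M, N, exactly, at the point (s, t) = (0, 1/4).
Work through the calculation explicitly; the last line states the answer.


z_s = 1/4, z_t = -1, z_ss = -3/4, z_st = 1, z_tt = 0
E = 17/16, F = -1/4, G = 2; answer radicand W^2 = 33/16
unnormalised second-form numerators: l = -3/4, m = 1, n = 0; L = l/sqrt(33/16), and similarly M = m/sqrt(W^2), N = n/sqrt(W^2)

Answer: L = -sqrt(33)/11, M = 4*sqrt(33)/33, N = 0


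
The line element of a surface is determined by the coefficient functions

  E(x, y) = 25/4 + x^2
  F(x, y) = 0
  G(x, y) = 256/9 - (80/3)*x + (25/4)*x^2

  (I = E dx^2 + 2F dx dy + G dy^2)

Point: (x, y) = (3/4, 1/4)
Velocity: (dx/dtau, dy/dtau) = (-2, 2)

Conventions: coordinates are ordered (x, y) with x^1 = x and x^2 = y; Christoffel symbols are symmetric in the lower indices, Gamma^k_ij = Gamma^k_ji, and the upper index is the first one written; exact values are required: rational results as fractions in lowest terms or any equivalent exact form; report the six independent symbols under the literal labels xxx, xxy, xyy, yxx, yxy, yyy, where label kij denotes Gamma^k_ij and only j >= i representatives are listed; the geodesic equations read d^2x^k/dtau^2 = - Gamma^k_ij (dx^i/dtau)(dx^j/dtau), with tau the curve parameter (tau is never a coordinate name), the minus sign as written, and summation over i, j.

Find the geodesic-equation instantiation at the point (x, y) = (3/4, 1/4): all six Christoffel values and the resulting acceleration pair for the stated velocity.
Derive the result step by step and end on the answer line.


E = 109/16, F = 0, G = 6889/576 at the point
E_x = 3/2, E_y = 0, F_x = 0, F_y = 0, G_x = -415/24, G_y = 0
EG - F^2 = 750901/9216;  g^inv = (9216/750901) * [[6889/576, 0], [0, 109/16]]
first-kind symbols [ij,l] = (1/2)(d_i g_jl + d_j g_il - d_l g_ij): [xx,x] = E_x/2 = 3/4, [xx,y] = F_x - E_y/2 = 0, [xy,x] = E_y/2 = 0, [xy,y] = G_x/2 = -415/48, [yy,x] = F_y - G_x/2 = 415/48, [yy,y] = G_y/2 = 0
Gamma^x_ij = (G*[ij,x] - F*[ij,y])/(EG - F^2), Gamma^y_ij = (E*[ij,y] - F*[ij,x])/(EG - F^2)
Gamma_xxx = 12/109, Gamma_xxy = 0, Gamma_xyy = 415/327, Gamma_yxx = 0, Gamma_yxy = -60/83, Gamma_yyy = 0
d^2x/dtau^2 = -(Gamma_xxx*(-2)^2 + 2*Gamma_xxy*(-2)*(2) + Gamma_xyy*(2)^2) = -1804/327
d^2y/dtau^2 = -(Gamma_yxx*(-2)^2 + 2*Gamma_yxy*(-2)*(2) + Gamma_yyy*(2)^2) = -480/83

Answer: Gamma_xxx = 12/109, Gamma_xxy = 0, Gamma_xyy = 415/327, Gamma_yxx = 0, Gamma_yxy = -60/83, Gamma_yyy = 0; accelerations (d^2x/dtau^2, d^2y/dtau^2) = (-1804/327, -480/83)


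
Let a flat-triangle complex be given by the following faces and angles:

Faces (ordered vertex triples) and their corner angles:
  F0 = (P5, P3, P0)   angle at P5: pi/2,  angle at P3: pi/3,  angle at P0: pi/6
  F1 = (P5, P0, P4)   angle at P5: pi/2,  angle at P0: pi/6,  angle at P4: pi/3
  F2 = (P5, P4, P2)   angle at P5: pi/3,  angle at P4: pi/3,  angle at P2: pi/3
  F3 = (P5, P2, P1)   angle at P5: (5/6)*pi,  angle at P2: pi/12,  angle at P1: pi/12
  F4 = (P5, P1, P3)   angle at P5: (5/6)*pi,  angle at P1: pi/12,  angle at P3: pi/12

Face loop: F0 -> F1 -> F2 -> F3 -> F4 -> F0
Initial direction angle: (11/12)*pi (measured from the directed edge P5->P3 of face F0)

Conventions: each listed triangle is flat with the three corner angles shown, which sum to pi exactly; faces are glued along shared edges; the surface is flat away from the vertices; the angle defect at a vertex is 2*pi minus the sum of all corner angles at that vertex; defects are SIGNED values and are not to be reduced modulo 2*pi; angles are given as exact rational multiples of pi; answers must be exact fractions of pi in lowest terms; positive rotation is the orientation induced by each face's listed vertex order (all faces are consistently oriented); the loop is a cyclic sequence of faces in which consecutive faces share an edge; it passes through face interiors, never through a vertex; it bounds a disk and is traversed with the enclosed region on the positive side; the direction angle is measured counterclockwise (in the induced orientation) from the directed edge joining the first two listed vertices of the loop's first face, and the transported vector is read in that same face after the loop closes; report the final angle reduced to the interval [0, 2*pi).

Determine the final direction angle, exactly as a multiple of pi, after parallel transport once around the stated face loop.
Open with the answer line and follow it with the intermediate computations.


Answer: final direction angle = (23/12)*pi

enclosed vertex P5: corner angles sum to 3*pi, defect = 2*pi - 3*pi = -pi
holonomy = initial angle + sum of enclosed defects (mod 2*pi), positive in the induced orientation
final angle = (11/12)*pi - pi = (23/12)*pi (mod 2*pi)


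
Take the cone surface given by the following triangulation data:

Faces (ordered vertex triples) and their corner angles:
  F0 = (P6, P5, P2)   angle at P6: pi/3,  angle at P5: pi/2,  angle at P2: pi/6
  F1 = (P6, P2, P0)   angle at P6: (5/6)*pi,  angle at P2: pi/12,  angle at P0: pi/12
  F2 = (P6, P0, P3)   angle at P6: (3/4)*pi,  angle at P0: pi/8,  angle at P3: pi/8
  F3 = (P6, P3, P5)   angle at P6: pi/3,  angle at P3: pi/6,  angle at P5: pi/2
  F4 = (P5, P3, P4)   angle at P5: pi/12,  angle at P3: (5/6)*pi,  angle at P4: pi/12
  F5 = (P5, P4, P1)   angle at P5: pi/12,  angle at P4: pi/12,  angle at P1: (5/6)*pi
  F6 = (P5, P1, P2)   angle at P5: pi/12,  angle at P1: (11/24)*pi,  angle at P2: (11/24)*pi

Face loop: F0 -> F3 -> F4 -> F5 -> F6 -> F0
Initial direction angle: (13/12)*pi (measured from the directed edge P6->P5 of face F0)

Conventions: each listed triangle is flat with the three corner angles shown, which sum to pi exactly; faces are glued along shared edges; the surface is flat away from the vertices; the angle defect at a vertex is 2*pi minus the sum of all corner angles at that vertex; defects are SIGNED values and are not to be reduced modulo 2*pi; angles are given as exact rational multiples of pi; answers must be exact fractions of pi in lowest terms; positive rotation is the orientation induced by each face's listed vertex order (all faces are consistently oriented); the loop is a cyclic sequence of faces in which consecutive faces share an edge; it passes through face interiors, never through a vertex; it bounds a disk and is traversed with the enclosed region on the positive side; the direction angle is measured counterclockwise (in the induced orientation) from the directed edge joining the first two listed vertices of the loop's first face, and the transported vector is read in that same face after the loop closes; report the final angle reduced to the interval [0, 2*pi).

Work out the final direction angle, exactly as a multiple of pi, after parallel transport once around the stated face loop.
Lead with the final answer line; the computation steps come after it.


Answer: final direction angle = (11/6)*pi

enclosed vertex P5: corner angles sum to (5/4)*pi, defect = 2*pi - (5/4)*pi = (3/4)*pi
adding the enclosed defects to the starting angle (mod 2*pi, induced orientation) gives the holonomy
final angle = (13/12)*pi + (3/4)*pi = (11/6)*pi (mod 2*pi)


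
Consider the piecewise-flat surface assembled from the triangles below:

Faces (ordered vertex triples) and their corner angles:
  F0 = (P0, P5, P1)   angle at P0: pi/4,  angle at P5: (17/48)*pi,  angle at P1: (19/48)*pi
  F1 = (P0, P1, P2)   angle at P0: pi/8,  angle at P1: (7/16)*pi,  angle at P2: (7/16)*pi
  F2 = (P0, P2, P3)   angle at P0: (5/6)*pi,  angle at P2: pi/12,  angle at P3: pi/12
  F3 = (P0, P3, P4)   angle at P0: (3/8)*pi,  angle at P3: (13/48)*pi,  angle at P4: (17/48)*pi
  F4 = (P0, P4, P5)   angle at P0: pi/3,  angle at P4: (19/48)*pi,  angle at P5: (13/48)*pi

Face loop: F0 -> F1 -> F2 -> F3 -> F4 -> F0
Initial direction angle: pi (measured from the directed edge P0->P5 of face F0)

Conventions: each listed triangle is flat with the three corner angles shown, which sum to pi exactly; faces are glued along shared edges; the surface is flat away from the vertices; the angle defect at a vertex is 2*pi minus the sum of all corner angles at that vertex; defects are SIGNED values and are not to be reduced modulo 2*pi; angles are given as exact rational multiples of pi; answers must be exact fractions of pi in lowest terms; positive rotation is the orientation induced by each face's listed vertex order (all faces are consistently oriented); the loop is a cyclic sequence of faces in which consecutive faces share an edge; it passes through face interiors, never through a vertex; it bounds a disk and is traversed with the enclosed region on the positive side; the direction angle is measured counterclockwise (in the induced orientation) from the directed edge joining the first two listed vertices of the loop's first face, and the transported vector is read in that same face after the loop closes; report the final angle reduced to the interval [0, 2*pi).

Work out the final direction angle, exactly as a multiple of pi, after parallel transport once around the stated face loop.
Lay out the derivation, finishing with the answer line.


enclosed vertex P0: corner angles sum to (23/12)*pi, defect = 2*pi - (23/12)*pi = pi/12
final direction = starting direction + enclosed defect total, reduced mod 2*pi (induced orientation)
final angle = pi + pi/12 = (13/12)*pi (mod 2*pi)

Answer: final direction angle = (13/12)*pi


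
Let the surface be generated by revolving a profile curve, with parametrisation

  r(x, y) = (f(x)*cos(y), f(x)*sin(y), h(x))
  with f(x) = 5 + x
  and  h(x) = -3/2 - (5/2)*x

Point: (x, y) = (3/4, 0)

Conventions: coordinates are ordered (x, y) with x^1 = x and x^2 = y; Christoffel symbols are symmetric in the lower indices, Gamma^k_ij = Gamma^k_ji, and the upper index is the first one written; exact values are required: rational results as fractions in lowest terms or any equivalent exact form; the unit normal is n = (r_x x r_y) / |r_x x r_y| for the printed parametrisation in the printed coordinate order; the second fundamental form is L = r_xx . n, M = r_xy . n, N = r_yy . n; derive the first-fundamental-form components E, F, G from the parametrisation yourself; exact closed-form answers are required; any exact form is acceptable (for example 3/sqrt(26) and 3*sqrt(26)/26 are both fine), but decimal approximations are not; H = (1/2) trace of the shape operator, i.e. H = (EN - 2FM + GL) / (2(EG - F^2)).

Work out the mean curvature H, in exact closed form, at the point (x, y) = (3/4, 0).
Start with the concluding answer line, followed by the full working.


Answer: H = -10*sqrt(29)/667

f = 23/4, f' = 1, f'' = 0, h' = -5/2, h'' = 0
E = 29/4, F = 0, G = 529/16; answer radicand W^2 = 29/4
unnormalised second-form numerators: l = 0, m = 0, n = -115/8; L = l/sqrt(29/4), and similarly M = m/sqrt(W^2), N = n/sqrt(W^2)
H = (E*n - 2*F*m + G*l) / (2*(EG - F^2)*sqrt(W^2)); E*n - 2*F*m + G*l = -3335/32, EG - F^2 = 15341/64, so H = (-5/23)/sqrt(29/4)


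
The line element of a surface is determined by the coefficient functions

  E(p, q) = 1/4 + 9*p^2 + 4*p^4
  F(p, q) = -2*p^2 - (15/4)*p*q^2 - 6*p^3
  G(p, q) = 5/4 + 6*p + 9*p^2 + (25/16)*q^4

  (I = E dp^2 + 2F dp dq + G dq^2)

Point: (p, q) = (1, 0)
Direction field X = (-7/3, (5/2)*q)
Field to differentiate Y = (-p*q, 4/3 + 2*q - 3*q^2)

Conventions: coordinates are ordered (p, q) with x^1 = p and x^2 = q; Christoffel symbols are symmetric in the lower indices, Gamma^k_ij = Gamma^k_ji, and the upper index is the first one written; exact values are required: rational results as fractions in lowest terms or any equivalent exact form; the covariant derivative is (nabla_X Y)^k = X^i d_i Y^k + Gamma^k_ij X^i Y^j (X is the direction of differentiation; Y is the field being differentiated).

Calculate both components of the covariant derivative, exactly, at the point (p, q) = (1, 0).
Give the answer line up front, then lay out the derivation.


Answer: (nabla_X Y)^p = -14336/7263, (nabla_X Y)^q = -23744/7263

E = 53/4, F = -8, G = 65/4 at the point
E_p = 34, E_q = 0, F_p = -22, F_q = 0, G_p = 24, G_q = 0
EG - F^2 = 2421/16;  g^inv = (16/2421) * [[65/4, 8], [8, 53/4]]
first-kind symbols [ij,l] = (1/2)(d_i g_jl + d_j g_il - d_l g_ij): [pp,p] = E_p/2 = 17, [pp,q] = F_p - E_q/2 = -22, [pq,p] = E_q/2 = 0, [pq,q] = G_p/2 = 12, [qq,p] = F_q - G_p/2 = -12, [qq,q] = G_q/2 = 0
Gamma^p_ij = (G*[ij,p] - F*[ij,q])/(EG - F^2), Gamma^q_ij = (E*[ij,q] - F*[ij,p])/(EG - F^2)
Gamma_ppp = 1604/2421, Gamma_ppq = 512/807, Gamma_pqq = -1040/807, Gamma_qpp = -2488/2421, Gamma_qpq = 848/807, Gamma_qqq = -512/807
X = (-7/3, 0), Y = (0, 4/3) at the point


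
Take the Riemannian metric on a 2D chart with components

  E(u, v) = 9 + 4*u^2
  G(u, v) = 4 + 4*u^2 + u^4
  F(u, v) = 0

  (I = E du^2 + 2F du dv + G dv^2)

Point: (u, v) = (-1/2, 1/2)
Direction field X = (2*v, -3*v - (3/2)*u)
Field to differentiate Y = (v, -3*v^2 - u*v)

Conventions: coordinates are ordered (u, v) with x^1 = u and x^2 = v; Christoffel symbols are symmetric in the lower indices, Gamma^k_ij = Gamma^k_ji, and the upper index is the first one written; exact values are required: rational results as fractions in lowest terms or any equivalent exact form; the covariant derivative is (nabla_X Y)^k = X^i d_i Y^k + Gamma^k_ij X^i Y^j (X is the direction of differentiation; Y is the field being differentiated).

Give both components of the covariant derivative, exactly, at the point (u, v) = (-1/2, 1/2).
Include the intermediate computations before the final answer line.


E = 10, F = 0, G = 81/16 at the point
E_u = -4, E_v = 0, F_u = 0, F_v = 0, G_u = -9/2, G_v = 0
EG - F^2 = 405/8;  g^inv = (8/405) * [[81/16, 0], [0, 10]]
first-kind symbols [ij,l] = (1/2)(d_i g_jl + d_j g_il - d_l g_ij): [uu,u] = E_u/2 = -2, [uu,v] = F_u - E_v/2 = 0, [uv,u] = E_v/2 = 0, [uv,v] = G_u/2 = -9/4, [vv,u] = F_v - G_u/2 = 9/4, [vv,v] = G_v/2 = 0
Gamma^u_ij = (G*[ij,u] - F*[ij,v])/(EG - F^2), Gamma^v_ij = (E*[ij,v] - F*[ij,u])/(EG - F^2)
Gamma_uuu = -1/5, Gamma_uuv = 0, Gamma_uvv = 9/40, Gamma_vuu = 0, Gamma_vuv = -4/9, Gamma_vvv = 0
X = (1, -3/4), Y = (1/2, -1/2) at the point

Answer: (nabla_X Y)^u = -49/64, (nabla_X Y)^v = 127/72


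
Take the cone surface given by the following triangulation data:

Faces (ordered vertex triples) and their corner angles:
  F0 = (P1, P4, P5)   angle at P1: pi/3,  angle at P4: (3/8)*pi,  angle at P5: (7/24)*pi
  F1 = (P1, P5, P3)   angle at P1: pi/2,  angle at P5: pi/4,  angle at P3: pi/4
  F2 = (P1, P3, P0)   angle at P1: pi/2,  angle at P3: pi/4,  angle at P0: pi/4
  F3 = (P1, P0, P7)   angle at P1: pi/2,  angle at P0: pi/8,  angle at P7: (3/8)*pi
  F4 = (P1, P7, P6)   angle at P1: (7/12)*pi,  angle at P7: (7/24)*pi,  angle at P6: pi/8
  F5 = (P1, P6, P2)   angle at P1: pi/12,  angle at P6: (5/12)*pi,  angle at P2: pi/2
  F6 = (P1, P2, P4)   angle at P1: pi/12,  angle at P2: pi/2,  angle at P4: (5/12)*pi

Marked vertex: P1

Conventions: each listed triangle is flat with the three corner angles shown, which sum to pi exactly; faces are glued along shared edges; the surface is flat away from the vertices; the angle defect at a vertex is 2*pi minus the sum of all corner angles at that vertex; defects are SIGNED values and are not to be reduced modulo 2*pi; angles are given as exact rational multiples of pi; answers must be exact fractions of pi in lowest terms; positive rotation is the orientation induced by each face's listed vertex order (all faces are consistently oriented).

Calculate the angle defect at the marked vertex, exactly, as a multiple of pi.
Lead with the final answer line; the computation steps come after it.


Answer: defect(P1) = (-7/12)*pi

Sum of corner angles at P1: (31/12)*pi
defect = 2*pi - (31/12)*pi


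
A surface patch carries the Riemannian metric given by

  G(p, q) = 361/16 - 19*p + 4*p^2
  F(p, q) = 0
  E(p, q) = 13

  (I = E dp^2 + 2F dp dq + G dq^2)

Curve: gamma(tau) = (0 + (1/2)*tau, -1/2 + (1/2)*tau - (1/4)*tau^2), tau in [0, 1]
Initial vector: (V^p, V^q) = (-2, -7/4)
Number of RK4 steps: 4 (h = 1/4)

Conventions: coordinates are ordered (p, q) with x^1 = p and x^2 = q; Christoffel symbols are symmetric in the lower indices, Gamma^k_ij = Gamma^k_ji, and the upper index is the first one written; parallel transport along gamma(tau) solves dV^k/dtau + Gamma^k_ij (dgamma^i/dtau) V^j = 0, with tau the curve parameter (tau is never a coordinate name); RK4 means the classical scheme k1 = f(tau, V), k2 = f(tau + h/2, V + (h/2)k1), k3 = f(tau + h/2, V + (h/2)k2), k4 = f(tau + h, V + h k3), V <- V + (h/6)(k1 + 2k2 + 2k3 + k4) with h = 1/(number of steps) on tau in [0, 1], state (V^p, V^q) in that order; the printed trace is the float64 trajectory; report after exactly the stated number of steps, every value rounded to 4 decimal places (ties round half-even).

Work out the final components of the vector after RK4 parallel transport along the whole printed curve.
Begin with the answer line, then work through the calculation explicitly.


Answer: V^p = -1.6621, V^q = -2.4612

gamma'(tau) = (1/2, 1/2 - (1/2)*tau); f(tau, V)^k = -Gamma^k_ij(gamma(tau)) gamma'^i(tau) V^j; h = 1/4; intermediate values shown to 6 dp
curve data and Christoffel symbols at the stage parameters:
  tau = 0.000000: gamma = (0.000000, -0.500000), gamma' = (0.500000, 0.500000); Gamma_ppp = 0.000000, Gamma_ppq = 0.000000, Gamma_pqq = 0.730769, Gamma_qpp = 0.000000, Gamma_qpq = -0.421053, Gamma_qqq = 0.000000
  tau = 0.125000: gamma = (0.062500, -0.441406), gamma' = (0.500000, 0.437500); Gamma_ppp = 0.000000, Gamma_ppq = 0.000000, Gamma_pqq = 0.711538, Gamma_qpp = 0.000000, Gamma_qpq = -0.432432, Gamma_qqq = 0.000000
  tau = 0.250000: gamma = (0.125000, -0.390625), gamma' = (0.500000, 0.375000); Gamma_ppp = 0.000000, Gamma_ppq = 0.000000, Gamma_pqq = 0.692308, Gamma_qpp = 0.000000, Gamma_qpq = -0.444444, Gamma_qqq = 0.000000
  tau = 0.375000: gamma = (0.187500, -0.347656), gamma' = (0.500000, 0.312500); Gamma_ppp = 0.000000, Gamma_ppq = 0.000000, Gamma_pqq = 0.673077, Gamma_qpp = 0.000000, Gamma_qpq = -0.457143, Gamma_qqq = 0.000000
  tau = 0.500000: gamma = (0.250000, -0.312500), gamma' = (0.500000, 0.250000); Gamma_ppp = 0.000000, Gamma_ppq = 0.000000, Gamma_pqq = 0.653846, Gamma_qpp = 0.000000, Gamma_qpq = -0.470588, Gamma_qqq = 0.000000
  tau = 0.625000: gamma = (0.312500, -0.285156), gamma' = (0.500000, 0.187500); Gamma_ppp = 0.000000, Gamma_ppq = 0.000000, Gamma_pqq = 0.634615, Gamma_qpp = 0.000000, Gamma_qpq = -0.484848, Gamma_qqq = 0.000000
  tau = 0.750000: gamma = (0.375000, -0.265625), gamma' = (0.500000, 0.125000); Gamma_ppp = 0.000000, Gamma_ppq = 0.000000, Gamma_pqq = 0.615385, Gamma_qpp = 0.000000, Gamma_qpq = -0.500000, Gamma_qqq = 0.000000
  tau = 0.875000: gamma = (0.437500, -0.253906), gamma' = (0.500000, 0.062500); Gamma_ppp = 0.000000, Gamma_ppq = 0.000000, Gamma_pqq = 0.596154, Gamma_qpp = 0.000000, Gamma_qpq = -0.516129, Gamma_qqq = 0.000000
  tau = 1.000000: gamma = (0.500000, -0.250000), gamma' = (0.500000, 0.000000); Gamma_ppp = 0.000000, Gamma_ppq = 0.000000, Gamma_pqq = 0.576923, Gamma_qpp = 0.000000, Gamma_qpq = -0.533333, Gamma_qqq = 0.000000
step 0: V^p = -2.0000, V^q = -1.7500
step 1: k1 = (0.639423, -0.789474), k2 = (0.575492, -0.762972), k3 = (0.574461, -0.763768), k4 = (0.503898, -0.740718); V <- V + (h/6)(k1 + 2k2 + 2k3 + k4): V^p = -1.8565, V^q = -1.9410
step 2: k1 = (0.503910, -0.740752), k2 = (0.427736, -0.721039), k3 = (0.427218, -0.721836), k4 = (0.346775, -0.705014); V <- V + (h/6)(k1 + 2k2 + 2k3 + k4): V^p = -1.7498, V^q = -2.1215
step 3: k1 = (0.346778, -0.705032), k2 = (0.262921, -0.690795), k3 = (0.262709, -0.691317), k4 = (0.176484, -0.678834); V <- V + (h/6)(k1 + 2k2 + 2k3 + k4): V^p = -1.6842, V^q = -2.2943
step 4: k1 = (0.176485, -0.678841), k2 = (0.088647, -0.667595), k3 = (0.088594, -0.667586), k4 = (0.000000, -0.656320); V <- V + (h/6)(k1 + 2k2 + 2k3 + k4): V^p = -1.6621, V^q = -2.4612


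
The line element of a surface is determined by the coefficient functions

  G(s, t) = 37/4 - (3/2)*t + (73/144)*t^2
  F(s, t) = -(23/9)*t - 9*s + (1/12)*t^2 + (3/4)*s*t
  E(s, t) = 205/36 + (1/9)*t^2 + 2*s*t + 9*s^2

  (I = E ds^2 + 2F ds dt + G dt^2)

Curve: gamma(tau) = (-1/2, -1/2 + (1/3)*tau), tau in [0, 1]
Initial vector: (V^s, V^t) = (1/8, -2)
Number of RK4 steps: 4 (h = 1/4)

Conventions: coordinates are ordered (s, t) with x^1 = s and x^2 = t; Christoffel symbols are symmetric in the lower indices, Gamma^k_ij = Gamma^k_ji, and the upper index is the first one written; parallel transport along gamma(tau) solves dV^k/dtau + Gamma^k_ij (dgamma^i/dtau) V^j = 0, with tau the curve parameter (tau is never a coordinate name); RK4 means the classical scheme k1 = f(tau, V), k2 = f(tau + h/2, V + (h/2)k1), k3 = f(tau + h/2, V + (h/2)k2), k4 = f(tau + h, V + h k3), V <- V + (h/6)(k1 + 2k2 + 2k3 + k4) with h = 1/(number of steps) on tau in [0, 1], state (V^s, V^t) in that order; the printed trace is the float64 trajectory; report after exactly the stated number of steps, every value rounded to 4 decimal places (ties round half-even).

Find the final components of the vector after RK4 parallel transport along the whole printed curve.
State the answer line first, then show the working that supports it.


Answer: V^s = -0.1828, V^t = -1.8885

gamma'(tau) = (0, 1/3); f(tau, V)^k = -Gamma^k_ij(gamma(tau)) gamma'^i(tau) V^j; h = 1/4; intermediate values shown to 6 dp
curve data and Christoffel symbols at the stage parameters:
  tau = 0.000000: gamma = (-0.500000, -0.500000), gamma' = (0.000000, 0.333333); Gamma_sss = 0.043242, Gamma_sst = -0.112604, Gamma_stt = -0.490648, Gamma_tss = -0.896468, Gamma_tst = 0.066562, Gamma_ttt = 0.190940
  tau = 0.125000: gamma = (-0.500000, -0.458333), gamma' = (0.000000, 0.333333); Gamma_sss = 0.034413, Gamma_sst = -0.110044, Gamma_stt = -0.486125, Gamma_tss = -0.895511, Gamma_tst = 0.064211, Gamma_ttt = 0.185850
  tau = 0.250000: gamma = (-0.500000, -0.416667), gamma' = (0.000000, 0.333333); Gamma_sss = 0.025575, Gamma_sst = -0.107569, Gamma_stt = -0.481759, Gamma_tss = -0.894598, Gamma_tst = 0.061926, Gamma_ttt = 0.180861
  tau = 0.375000: gamma = (-0.500000, -0.375000), gamma' = (0.000000, 0.333333); Gamma_sss = 0.016728, Gamma_sst = -0.105176, Gamma_stt = -0.477544, Gamma_tss = -0.893730, Gamma_tst = 0.059705, Gamma_ttt = 0.175969
  tau = 0.500000: gamma = (-0.500000, -0.333333), gamma' = (0.000000, 0.333333); Gamma_sss = 0.007872, Gamma_sst = -0.102862, Gamma_stt = -0.473476, Gamma_tss = -0.892908, Gamma_tst = 0.057546, Gamma_ttt = 0.171171
  tau = 0.625000: gamma = (-0.500000, -0.291667), gamma' = (0.000000, 0.333333); Gamma_sss = -0.000994, Gamma_sst = -0.100624, Gamma_stt = -0.469552, Gamma_tss = -0.892133, Gamma_tst = 0.055447, Gamma_ttt = 0.166464
  tau = 0.750000: gamma = (-0.500000, -0.250000), gamma' = (0.000000, 0.333333); Gamma_sss = -0.009871, Gamma_sst = -0.098460, Gamma_stt = -0.465767, Gamma_tss = -0.891405, Gamma_tst = 0.053405, Gamma_ttt = 0.161845
  tau = 0.875000: gamma = (-0.500000, -0.208333), gamma' = (0.000000, 0.333333); Gamma_sss = -0.018759, Gamma_sst = -0.096366, Gamma_stt = -0.462119, Gamma_tss = -0.890726, Gamma_tst = 0.051419, Gamma_ttt = 0.157309
  tau = 1.000000: gamma = (-0.500000, -0.166667), gamma' = (0.000000, 0.333333); Gamma_sss = -0.027659, Gamma_sst = -0.094341, Gamma_stt = -0.458603, Gamma_tss = -0.890096, Gamma_tst = 0.049488, Gamma_ttt = 0.152855
step 0: V^s = 0.1250, V^t = -2.0000
step 1: k1 = (-0.322407, 0.124520), k2 = (-0.318455, 0.121123), k3 = (-0.318505, 0.121138), k4 = (-0.314682, 0.117811); V <- V + (h/6)(k1 + 2k2 + 2k3 + k4): V^s = 0.0454, V^t = -1.9697
step 2: k1 = (-0.314682, 0.117811), k2 = (-0.310986, 0.114552), k3 = (-0.311034, 0.114567), k4 = (-0.307461, 0.111373); V <- V + (h/6)(k1 + 2k2 + 2k3 + k4): V^s = -0.0324, V^t = -1.9411
step 3: k1 = (-0.307461, 0.111373), k2 = (-0.304008, 0.108243), k3 = (-0.304054, 0.108256), k4 = (-0.300718, 0.105187); V <- V + (h/6)(k1 + 2k2 + 2k3 + k4): V^s = -0.1084, V^t = -1.9140
step 4: k1 = (-0.300718, 0.105187), k2 = (-0.297497, 0.102176), k3 = (-0.297542, 0.102189), k4 = (-0.294432, 0.099235); V <- V + (h/6)(k1 + 2k2 + 2k3 + k4): V^s = -0.1828, V^t = -1.8885


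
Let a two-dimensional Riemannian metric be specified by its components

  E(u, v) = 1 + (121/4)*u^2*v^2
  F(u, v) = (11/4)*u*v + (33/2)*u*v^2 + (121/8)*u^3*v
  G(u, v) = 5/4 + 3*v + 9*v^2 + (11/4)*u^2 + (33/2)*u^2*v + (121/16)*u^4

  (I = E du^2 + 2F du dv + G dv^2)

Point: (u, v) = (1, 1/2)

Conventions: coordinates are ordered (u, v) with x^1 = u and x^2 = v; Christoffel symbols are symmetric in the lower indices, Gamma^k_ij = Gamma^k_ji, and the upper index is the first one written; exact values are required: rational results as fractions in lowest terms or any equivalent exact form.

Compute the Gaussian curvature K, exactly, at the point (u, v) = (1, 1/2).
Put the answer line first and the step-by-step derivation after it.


Answer: K = -1408/62001

E = 137/16, F = 209/16, G = 377/16, EG - F^2 = 249/8 at the point
E_u = 121/8, E_v = 121/4, F_u = 451/16, F_v = 275/8, G_u = 209/4, G_v = 57/2
E_vv = 121/2, F_uv = 517/8, G_uu = 451/4
Brioschi: K = (det M1 - det M2) / (EG - F^2)^2 with the standard first/second-derivative matrices M1, M2.
M1 = [[-E_vv/2 + F_uv - G_uu/2, E_u/2, F_u - E_v/2], [F_v - G_u/2, E, F], [G_v/2, F, G]] = [[-22, 121/16, 209/16], [33/4, 137/16, 209/16], [57/4, 209/16, 377/16]]; det M1 = -29865/32
M2 = [[0, E_v/2, G_u/2], [E_v/2, E, F], [G_u/2, F, G]] = [[0, 121/8, 209/8], [121/8, 137/16, 209/16], [209/8, 209/16, 377/16]]; det M2 = -29161/32
det M1 - det M2 = -22; K = -22 / (249/8)^2 = -1408/62001


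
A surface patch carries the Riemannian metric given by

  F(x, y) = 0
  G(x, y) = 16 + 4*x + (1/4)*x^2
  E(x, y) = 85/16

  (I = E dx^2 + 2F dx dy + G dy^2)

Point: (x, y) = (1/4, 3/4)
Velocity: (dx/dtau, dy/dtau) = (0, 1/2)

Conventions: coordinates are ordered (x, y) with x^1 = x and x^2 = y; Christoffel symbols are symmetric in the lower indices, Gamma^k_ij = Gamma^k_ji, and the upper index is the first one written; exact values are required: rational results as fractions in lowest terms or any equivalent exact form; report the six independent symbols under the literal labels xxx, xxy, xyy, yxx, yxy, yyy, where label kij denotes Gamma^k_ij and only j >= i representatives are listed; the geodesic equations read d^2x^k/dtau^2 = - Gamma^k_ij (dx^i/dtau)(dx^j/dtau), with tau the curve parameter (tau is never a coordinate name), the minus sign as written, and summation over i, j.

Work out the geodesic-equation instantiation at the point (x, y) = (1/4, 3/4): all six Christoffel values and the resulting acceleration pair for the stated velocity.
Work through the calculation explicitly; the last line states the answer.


E = 85/16, F = 0, G = 1089/64 at the point
E_x = 0, E_y = 0, F_x = 0, F_y = 0, G_x = 33/8, G_y = 0
EG - F^2 = 92565/1024;  g^inv = (1024/92565) * [[1089/64, 0], [0, 85/16]]
first-kind symbols [ij,l] = (1/2)(d_i g_jl + d_j g_il - d_l g_ij): [xx,x] = E_x/2 = 0, [xx,y] = F_x - E_y/2 = 0, [xy,x] = E_y/2 = 0, [xy,y] = G_x/2 = 33/16, [yy,x] = F_y - G_x/2 = -33/16, [yy,y] = G_y/2 = 0
Gamma^x_ij = (G*[ij,x] - F*[ij,y])/(EG - F^2), Gamma^y_ij = (E*[ij,y] - F*[ij,x])/(EG - F^2)
Gamma_xxx = 0, Gamma_xxy = 0, Gamma_xyy = -33/85, Gamma_yxx = 0, Gamma_yxy = 4/33, Gamma_yyy = 0
d^2x/dtau^2 = -(Gamma_xxx*(0)^2 + 2*Gamma_xxy*(0)*(1/2) + Gamma_xyy*(1/2)^2) = 33/340
d^2y/dtau^2 = -(Gamma_yxx*(0)^2 + 2*Gamma_yxy*(0)*(1/2) + Gamma_yyy*(1/2)^2) = 0

Answer: Gamma_xxx = 0, Gamma_xxy = 0, Gamma_xyy = -33/85, Gamma_yxx = 0, Gamma_yxy = 4/33, Gamma_yyy = 0; accelerations (d^2x/dtau^2, d^2y/dtau^2) = (33/340, 0)


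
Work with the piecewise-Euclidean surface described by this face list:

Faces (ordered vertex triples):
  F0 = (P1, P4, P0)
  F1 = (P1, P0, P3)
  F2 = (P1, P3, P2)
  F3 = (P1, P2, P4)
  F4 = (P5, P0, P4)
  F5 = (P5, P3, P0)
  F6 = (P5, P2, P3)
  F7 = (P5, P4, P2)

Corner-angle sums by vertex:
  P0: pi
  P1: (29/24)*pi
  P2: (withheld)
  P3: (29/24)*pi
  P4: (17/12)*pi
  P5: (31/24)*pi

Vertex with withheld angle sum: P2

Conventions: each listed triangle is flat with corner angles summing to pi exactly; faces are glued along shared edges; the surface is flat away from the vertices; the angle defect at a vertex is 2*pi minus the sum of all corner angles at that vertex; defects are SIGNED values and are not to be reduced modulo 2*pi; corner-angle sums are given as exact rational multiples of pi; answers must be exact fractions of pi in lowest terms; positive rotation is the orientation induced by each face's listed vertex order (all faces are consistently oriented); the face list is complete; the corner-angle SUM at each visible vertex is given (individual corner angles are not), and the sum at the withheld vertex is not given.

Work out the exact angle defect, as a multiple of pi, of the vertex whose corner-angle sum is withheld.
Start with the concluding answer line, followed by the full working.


Answer: defect(P2) = pi/8

V = 6, E = 12, F = 8; chi = V - E + F = 2
Gauss-Bonnet: total defect = 2*pi*chi = 4*pi; visible defects sum to (31/8)*pi


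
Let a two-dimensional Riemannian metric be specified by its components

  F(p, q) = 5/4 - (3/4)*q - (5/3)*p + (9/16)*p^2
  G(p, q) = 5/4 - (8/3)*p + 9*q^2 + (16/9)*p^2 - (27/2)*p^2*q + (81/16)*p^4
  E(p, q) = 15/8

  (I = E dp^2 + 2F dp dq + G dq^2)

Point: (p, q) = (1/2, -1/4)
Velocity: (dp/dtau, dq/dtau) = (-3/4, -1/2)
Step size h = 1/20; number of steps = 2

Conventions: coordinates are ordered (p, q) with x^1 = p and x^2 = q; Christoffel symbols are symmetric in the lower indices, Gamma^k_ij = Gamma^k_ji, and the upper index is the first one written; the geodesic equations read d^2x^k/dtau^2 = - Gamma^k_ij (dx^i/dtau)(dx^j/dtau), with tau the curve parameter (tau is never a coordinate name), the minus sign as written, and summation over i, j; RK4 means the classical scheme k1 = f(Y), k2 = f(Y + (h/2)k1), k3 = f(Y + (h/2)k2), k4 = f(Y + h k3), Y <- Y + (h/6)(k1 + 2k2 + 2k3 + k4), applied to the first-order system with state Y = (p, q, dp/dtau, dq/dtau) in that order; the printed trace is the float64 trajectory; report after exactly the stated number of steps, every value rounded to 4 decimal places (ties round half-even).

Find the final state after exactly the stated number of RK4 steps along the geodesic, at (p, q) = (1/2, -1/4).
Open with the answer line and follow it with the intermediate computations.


Answer: p = 0.4276, q = -0.3012, dp/dtau = -0.7001, dq/dtau = -0.5199

f(Y) = (dp/dtau, dq/dtau, -Gamma^p_ij Y'^i Y'^j, -Gamma^q_ij Y'^i Y'^j) with the Gammas evaluated at the stage position; h = 0.050000; intermediate values shown to 6 dp
step 0: p = 0.5000, q = -0.2500, dp/dtau = -0.7500, dq/dtau = -0.5000
step 1:
  k1: at (p, q) = (0.500000, -0.250000), (dp/dtau, dq/dtau) = (-0.750000, -0.500000); Gamma_ppp = 0.245313, Gamma_ppq = -0.557354, Gamma_pqq = -1.150750, Gamma_qpp = -0.617571, Gamma_qpq = 1.403128, Gamma_qqq = -1.478299; k1 = (-0.750000, -0.500000, 0.567714, -0.335388)
  k2: at (p, q) = (0.481250, -0.262500), (dp/dtau, dq/dtau) = (-0.735807, -0.508385); Gamma_ppp = 0.262728, Gamma_ppq = -0.550122, Gamma_pqq = -1.039806, Gamma_qpp = -0.635576, Gamma_qpq = 1.330824, Gamma_qqq = -1.492167; k2 = (-0.735807, -0.508385, 0.538071, -0.265884)
  k3: at (p, q) = (0.481605, -0.262710), (dp/dtau, dq/dtau) = (-0.736548, -0.506647); Gamma_ppp = 0.262031, Gamma_ppq = -0.550198, Gamma_pqq = -1.043772, Gamma_qpp = -0.634090, Gamma_qpq = 1.331424, Gamma_qqq = -1.490455; k3 = (-0.736548, -0.506647, 0.536409, -0.267112)
  k4: at (p, q) = (0.463173, -0.275332), (dp/dtau, dq/dtau) = (-0.723180, -0.513356); Gamma_ppp = 0.279037, Gamma_ppq = -0.540185, Gamma_pqq = -0.936950, Gamma_qpp = -0.649756, Gamma_qpq = 1.257856, Gamma_qqq = -1.503904; k4 = (-0.723180, -0.513356, 0.502070, -0.197809)
  Y <- Y + (h/6)(k1 + 2k2 + 2k3 + k4): p = 0.4632, q = -0.2754, dp/dtau = -0.7232, dq/dtau = -0.5133
step 2:
  k1: at (p, q) = (0.463184, -0.275362), (dp/dtau, dq/dtau) = (-0.723177, -0.513327); Gamma_ppp = 0.278994, Gamma_ppq = -0.540186, Gamma_pqq = -0.937171, Gamma_qpp = -0.649647, Gamma_qpq = 1.257843, Gamma_qqq = -1.503774; k1 = (-0.723177, -0.513327, 0.502101, -0.197882)
  k2: at (p, q) = (0.445105, -0.288195), (dp/dtau, dq/dtau) = (-0.710625, -0.518274); Gamma_ppp = 0.295317, Gamma_ppq = -0.527492, Gamma_pqq = -0.834796, Gamma_qpp = -0.662545, Gamma_qpq = 1.183430, Gamma_qqq = -1.516391; k2 = (-0.710625, -0.518274, 0.463650, -0.129819)
  k3: at (p, q) = (0.445419, -0.288319), (dp/dtau, dq/dtau) = (-0.711586, -0.516572); Gamma_ppp = 0.294708, Gamma_ppq = -0.527680, Gamma_pqq = -0.837972, Gamma_qpp = -0.661395, Gamma_qpq = 1.184239, Gamma_qqq = -1.515039; k3 = (-0.711586, -0.516572, 0.462318, -0.131434)
  k4: at (p, q) = (0.427605, -0.301190), (dp/dtau, dq/dtau) = (-0.700061, -0.519898); Gamma_ppp = 0.310470, Gamma_ppq = -0.512511, Gamma_pqq = -0.738227, Gamma_qpp = -0.672154, Gamma_qpq = 1.109563, Gamma_qqq = -1.527571; k4 = (-0.700061, -0.519898, 0.420449, -0.065368)
  Y <- Y + (h/6)(k1 + 2k2 + 2k3 + k4): p = 0.4276, q = -0.3012, dp/dtau = -0.7001, dq/dtau = -0.5199
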